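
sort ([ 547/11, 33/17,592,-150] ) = [ - 150 , 33/17, 547/11, 592 ] 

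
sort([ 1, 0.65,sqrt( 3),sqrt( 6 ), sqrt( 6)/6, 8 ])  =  [ sqrt ( 6)/6,0.65,1,sqrt( 3),sqrt( 6),8] 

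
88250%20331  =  6926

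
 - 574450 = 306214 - 880664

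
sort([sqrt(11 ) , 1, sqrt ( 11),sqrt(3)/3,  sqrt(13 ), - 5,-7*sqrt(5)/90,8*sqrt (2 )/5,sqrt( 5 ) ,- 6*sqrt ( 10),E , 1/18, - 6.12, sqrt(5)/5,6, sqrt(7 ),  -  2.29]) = [ - 6*sqrt( 10), - 6.12, - 5 , - 2.29, - 7*sqrt( 5 )/90,1/18,  sqrt(5 )/5,sqrt(3)/3,  1,sqrt(5), 8*sqrt(2 ) /5, sqrt(7) , E, sqrt( 11 ),sqrt(11 ), sqrt( 13 ), 6] 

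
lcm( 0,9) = 0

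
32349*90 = 2911410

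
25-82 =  - 57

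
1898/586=949/293  =  3.24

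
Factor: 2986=2^1 * 1493^1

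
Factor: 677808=2^4* 3^4*523^1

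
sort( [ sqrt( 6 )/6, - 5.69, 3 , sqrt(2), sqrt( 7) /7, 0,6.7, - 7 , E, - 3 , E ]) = [ - 7, - 5.69,-3,0, sqrt( 7 ) /7,sqrt(6)/6, sqrt( 2),E, E,3, 6.7] 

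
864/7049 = 864/7049= 0.12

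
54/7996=27/3998= 0.01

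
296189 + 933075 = 1229264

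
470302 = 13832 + 456470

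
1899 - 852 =1047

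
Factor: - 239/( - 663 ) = 3^( - 1)*13^(- 1)*17^( - 1 )*239^1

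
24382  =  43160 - 18778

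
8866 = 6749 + 2117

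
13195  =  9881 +3314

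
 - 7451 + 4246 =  - 3205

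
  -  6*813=-4878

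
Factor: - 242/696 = -2^ (-2 )*3^( - 1 )*11^2*29^ (  -  1 ) = - 121/348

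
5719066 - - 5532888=11251954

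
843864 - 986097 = - 142233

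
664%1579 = 664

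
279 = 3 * 93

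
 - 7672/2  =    -  3836 = - 3836.00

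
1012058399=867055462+145002937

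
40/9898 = 20/4949  =  0.00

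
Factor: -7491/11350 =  - 2^( - 1)*3^1*5^ ( - 2 )*11^1 = -  33/50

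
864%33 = 6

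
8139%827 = 696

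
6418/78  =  82 + 11/39 = 82.28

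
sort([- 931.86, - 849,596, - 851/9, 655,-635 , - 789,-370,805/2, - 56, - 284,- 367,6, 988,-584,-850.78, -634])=[ - 931.86, - 850.78, - 849,- 789, -635, - 634, - 584, - 370, - 367,- 284,  -  851/9, - 56, 6, 805/2, 596, 655,988]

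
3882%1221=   219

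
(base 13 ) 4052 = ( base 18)195h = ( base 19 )15A1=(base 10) 8855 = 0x2297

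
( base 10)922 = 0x39A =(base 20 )262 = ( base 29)12n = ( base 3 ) 1021011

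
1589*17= 27013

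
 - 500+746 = 246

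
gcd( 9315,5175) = 1035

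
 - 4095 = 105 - 4200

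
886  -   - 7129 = 8015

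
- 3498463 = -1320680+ - 2177783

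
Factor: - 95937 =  - 3^1 * 113^1 * 283^1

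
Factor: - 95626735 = - 5^1*79^1*242093^1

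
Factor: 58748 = 2^2*19^1*773^1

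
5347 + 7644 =12991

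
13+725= 738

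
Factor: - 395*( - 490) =2^1*5^2 * 7^2*79^1 =193550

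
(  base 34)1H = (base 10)51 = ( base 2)110011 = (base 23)25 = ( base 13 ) 3c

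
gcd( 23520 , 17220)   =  420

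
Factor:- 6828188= - 2^2 * 59^1*28933^1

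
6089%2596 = 897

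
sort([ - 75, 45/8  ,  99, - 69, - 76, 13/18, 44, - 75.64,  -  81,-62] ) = [ - 81, - 76,-75.64, - 75,  -  69, - 62,13/18, 45/8 , 44,99 ]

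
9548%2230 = 628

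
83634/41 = 83634/41 = 2039.85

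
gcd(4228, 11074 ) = 14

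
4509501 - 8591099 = -4081598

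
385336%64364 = 63516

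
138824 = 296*469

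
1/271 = 1/271 = 0.00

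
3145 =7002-3857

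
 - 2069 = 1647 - 3716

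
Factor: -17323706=-2^1  *  19^1 * 643^1 * 709^1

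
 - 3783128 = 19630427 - 23413555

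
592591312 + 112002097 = 704593409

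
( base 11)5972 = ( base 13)373A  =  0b1111010001111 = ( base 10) 7823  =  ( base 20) JB3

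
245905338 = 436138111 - 190232773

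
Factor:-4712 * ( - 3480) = 16397760   =  2^6*3^1*5^1 * 19^1*29^1*31^1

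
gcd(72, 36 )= 36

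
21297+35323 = 56620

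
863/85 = 863/85= 10.15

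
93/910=93/910  =  0.10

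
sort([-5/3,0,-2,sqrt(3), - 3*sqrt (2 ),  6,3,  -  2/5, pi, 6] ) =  [ - 3*sqrt(2), -2, -5/3, - 2/5,0,  sqrt(3),  3, pi,  6, 6]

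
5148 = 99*52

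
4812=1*4812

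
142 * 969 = 137598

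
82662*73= 6034326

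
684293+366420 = 1050713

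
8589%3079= 2431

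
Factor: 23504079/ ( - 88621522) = -2^( - 1)  *3^1 *11^( - 1)*683^1 *11471^1 *4028251^( - 1) 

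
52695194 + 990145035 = 1042840229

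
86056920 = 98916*870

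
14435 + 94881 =109316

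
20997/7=2999+4/7 = 2999.57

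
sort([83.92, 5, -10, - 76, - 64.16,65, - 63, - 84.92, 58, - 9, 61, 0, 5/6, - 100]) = [ - 100,-84.92, - 76,  -  64.16, - 63, - 10, - 9, 0 , 5/6, 5,58, 61, 65, 83.92]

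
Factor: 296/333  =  8/9 = 2^3*3^( - 2)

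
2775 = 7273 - 4498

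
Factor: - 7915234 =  - 2^1*17^1*232801^1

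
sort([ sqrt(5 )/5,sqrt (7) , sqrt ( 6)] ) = [ sqrt(5)/5, sqrt(6),sqrt(7)]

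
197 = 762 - 565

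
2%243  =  2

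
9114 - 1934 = 7180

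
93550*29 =2712950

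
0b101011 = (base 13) 34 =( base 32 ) 1b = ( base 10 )43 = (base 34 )19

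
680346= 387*1758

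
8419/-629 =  - 8419/629 = -13.38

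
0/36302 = 0=0.00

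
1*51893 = 51893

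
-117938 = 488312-606250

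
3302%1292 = 718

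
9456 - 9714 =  - 258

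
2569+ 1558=4127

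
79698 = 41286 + 38412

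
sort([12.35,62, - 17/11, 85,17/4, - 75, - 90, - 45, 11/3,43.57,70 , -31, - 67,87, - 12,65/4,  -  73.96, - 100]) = [ - 100, - 90, - 75, - 73.96, - 67, - 45, - 31, - 12, - 17/11,11/3,17/4,12.35,65/4, 43.57,62 , 70, 85, 87 ] 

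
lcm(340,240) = 4080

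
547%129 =31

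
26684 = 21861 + 4823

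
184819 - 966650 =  - 781831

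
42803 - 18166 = 24637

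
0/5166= 0 = 0.00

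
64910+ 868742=933652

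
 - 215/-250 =43/50 =0.86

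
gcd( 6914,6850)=2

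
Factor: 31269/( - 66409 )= - 3^1*53^( - 1 )* 179^ (-1 ) * 1489^1 = - 4467/9487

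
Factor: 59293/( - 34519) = - 13^1*4561^1*34519^( - 1 ) 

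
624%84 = 36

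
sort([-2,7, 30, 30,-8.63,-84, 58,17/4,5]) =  [ - 84, - 8.63,-2,17/4 , 5,  7,30,30, 58]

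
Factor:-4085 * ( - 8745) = 3^1*5^2*11^1* 19^1*43^1*53^1= 35723325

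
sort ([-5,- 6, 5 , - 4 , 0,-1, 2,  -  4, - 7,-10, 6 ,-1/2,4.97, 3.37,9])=[ - 10, - 7,-6,-5,-4, - 4,-1, - 1/2, 0, 2, 3.37, 4.97,5,  6,9 ] 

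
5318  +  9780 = 15098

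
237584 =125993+111591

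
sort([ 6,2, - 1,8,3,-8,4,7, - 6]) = [ - 8, - 6,- 1,2,3, 4 , 6,7,  8 ]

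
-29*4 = -116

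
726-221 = 505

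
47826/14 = 3416 + 1/7 = 3416.14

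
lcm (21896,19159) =153272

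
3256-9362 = - 6106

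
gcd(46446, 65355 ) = 3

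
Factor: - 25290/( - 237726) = 5^1*47^( - 1)=   5/47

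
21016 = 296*71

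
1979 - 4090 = -2111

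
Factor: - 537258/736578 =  - 593/813   =  - 3^( - 1 )*271^( - 1)*593^1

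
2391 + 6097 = 8488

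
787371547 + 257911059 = 1045282606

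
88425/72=9825/8 = 1228.12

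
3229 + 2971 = 6200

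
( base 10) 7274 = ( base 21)GA8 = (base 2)1110001101010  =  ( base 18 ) 1482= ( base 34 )69W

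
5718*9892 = 56562456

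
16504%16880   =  16504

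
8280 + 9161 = 17441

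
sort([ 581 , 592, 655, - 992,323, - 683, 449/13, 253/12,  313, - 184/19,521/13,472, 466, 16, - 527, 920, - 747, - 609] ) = [ - 992, - 747, - 683, - 609, - 527,  -  184/19, 16,253/12, 449/13, 521/13  ,  313,323,466, 472,581, 592, 655,920] 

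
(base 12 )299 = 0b110010101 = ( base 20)105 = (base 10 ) 405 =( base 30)df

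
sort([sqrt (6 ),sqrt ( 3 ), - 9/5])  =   [ - 9/5,sqrt( 3),sqrt ( 6 ) ]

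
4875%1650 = 1575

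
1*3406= 3406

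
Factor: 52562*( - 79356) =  - 4171110072 = -2^3*3^1 * 17^1 * 41^1 * 389^1 * 641^1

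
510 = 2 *255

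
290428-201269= 89159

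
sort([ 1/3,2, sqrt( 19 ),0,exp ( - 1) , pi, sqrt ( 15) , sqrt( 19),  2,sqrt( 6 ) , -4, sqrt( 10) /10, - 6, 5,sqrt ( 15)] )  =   [ - 6 ,- 4, 0 , sqrt (10)/10,  1/3, exp( - 1),2, 2,sqrt(6),pi,sqrt( 15)  ,  sqrt( 15 ),  sqrt ( 19 ),sqrt( 19),  5 ] 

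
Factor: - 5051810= - 2^1 * 5^1* 505181^1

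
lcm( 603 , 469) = 4221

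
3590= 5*718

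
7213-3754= 3459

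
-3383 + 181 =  - 3202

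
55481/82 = 55481/82= 676.60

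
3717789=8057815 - 4340026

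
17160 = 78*220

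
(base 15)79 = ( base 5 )424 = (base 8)162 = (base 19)60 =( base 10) 114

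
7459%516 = 235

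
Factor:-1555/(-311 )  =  5^1 = 5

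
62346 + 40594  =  102940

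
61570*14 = 861980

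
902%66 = 44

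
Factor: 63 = 3^2*7^1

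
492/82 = 6 =6.00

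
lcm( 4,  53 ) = 212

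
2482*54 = 134028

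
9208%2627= 1327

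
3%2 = 1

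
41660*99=4124340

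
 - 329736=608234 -937970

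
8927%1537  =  1242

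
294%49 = 0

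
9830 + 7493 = 17323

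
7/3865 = 7/3865 = 0.00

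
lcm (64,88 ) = 704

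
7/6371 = 7/6371 = 0.00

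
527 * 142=74834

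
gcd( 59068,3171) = 1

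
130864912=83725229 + 47139683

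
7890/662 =3945/331  =  11.92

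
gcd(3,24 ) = 3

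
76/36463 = 76/36463   =  0.00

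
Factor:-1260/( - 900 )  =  5^( - 1 )*7^1 =7/5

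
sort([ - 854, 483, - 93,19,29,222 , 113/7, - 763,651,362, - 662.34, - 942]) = [ - 942, - 854, - 763,-662.34,-93,113/7, 19,29,222,  362,483,651 ]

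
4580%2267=46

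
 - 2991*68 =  - 203388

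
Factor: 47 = 47^1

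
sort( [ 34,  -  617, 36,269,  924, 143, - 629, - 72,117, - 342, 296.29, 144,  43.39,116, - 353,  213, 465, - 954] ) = [ - 954, - 629, - 617, - 353, - 342, - 72, 34, 36, 43.39,116, 117, 143,144,  213,  269,  296.29,465, 924] 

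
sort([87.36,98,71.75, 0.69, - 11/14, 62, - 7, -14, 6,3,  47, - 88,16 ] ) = [-88,-14,  -  7, - 11/14,0.69,3 , 6  ,  16, 47, 62,71.75,87.36,  98 ] 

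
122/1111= 122/1111=0.11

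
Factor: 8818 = 2^1*4409^1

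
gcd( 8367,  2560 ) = 1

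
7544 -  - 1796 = 9340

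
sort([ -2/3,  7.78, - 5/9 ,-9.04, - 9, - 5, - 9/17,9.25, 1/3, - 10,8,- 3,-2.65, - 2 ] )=[ - 10, - 9.04, - 9,-5,-3, - 2.65, - 2, - 2/3,-5/9, - 9/17 , 1/3,  7.78, 8 , 9.25 ]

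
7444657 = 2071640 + 5373017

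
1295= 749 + 546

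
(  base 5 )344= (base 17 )5e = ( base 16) 63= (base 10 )99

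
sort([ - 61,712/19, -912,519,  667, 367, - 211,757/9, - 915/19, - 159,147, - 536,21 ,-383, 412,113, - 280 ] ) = [ - 912,-536, - 383, - 280, - 211, -159, - 61, - 915/19,21, 712/19,  757/9, 113, 147,367,412 , 519, 667 ]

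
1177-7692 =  - 6515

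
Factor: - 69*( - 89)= 3^1*23^1 * 89^1 = 6141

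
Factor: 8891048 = 2^3 * 31^1*35851^1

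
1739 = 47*37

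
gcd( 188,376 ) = 188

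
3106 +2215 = 5321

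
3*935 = 2805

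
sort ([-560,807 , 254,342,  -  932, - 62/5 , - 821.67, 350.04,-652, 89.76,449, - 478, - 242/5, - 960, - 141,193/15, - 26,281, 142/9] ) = [  -  960 , - 932, - 821.67,-652, - 560, - 478, - 141, - 242/5, - 26, - 62/5,193/15, 142/9,89.76 , 254,  281, 342,350.04,  449, 807] 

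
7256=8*907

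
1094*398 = 435412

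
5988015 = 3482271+2505744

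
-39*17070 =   -  665730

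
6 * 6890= 41340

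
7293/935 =39/5 = 7.80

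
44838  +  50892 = 95730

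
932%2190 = 932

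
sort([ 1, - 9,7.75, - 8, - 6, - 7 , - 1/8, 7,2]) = [ - 9 , - 8, - 7, - 6, - 1/8 , 1,  2, 7, 7.75]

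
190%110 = 80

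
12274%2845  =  894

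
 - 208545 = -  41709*5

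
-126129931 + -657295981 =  - 783425912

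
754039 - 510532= 243507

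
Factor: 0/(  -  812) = 0 = 0^1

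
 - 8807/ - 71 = 124 + 3/71 =124.04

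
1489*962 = 1432418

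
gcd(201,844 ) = 1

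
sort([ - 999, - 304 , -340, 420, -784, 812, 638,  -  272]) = [ - 999 , - 784, - 340,- 304, - 272,420, 638, 812 ]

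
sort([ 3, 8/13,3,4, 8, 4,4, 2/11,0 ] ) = [ 0,2/11, 8/13,3,3, 4, 4 , 4 , 8]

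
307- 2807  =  -2500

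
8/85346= 4/42673=0.00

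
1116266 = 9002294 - 7886028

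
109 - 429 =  - 320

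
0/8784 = 0= 0.00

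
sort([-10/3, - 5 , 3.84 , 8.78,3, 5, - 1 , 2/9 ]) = [ -5, - 10/3, - 1,2/9, 3,3.84,5 , 8.78 ] 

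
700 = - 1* ( - 700 ) 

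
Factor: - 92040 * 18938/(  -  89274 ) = 2^3*5^1*13^1*17^1*59^1*557^1*14879^( - 1) = 290508920/14879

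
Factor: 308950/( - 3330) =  - 835/9  =  - 3^( - 2 ) * 5^1*167^1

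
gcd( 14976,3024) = 144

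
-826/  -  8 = 413/4 = 103.25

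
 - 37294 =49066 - 86360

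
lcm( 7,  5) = 35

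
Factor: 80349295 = 5^1*13^1*619^1*1997^1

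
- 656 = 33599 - 34255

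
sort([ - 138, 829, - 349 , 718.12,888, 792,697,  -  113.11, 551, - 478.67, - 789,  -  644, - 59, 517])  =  [ - 789  , - 644, - 478.67, -349, - 138, - 113.11,-59, 517,551, 697, 718.12,792, 829, 888]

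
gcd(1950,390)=390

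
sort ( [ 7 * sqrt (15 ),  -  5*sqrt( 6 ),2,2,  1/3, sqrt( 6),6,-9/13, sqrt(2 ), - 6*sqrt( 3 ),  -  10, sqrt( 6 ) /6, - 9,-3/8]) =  [-5 * sqrt( 6) , - 6*sqrt (3 ), - 10,  -  9,-9/13, - 3/8,1/3,sqrt( 6) /6,  sqrt( 2 ), 2, 2, sqrt( 6), 6,  7 * sqrt(15 )] 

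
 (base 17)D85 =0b111100111010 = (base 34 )3CM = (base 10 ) 3898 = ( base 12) 230a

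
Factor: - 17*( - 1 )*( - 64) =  - 2^6*17^1=   -  1088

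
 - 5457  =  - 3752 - 1705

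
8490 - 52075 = - 43585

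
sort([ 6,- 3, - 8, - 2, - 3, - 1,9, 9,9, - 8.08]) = [  -  8.08, - 8, - 3, - 3, - 2, -1,6, 9,  9, 9]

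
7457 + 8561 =16018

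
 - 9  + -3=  - 12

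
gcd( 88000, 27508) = 4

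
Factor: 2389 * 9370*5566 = 124594520380 = 2^2*5^1*11^2*  23^1*  937^1*2389^1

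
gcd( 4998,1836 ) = 102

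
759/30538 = 759/30538  =  0.02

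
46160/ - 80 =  - 577 + 0/1 =-  577.00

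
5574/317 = 5574/317 =17.58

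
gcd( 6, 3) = 3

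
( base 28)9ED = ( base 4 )1310211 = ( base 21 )GJ6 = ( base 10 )7461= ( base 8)16445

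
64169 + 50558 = 114727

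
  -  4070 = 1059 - 5129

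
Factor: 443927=11^1*40357^1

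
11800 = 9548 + 2252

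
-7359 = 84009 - 91368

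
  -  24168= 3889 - 28057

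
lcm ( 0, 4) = 0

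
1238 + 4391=5629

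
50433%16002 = 2427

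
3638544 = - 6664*( - 546) 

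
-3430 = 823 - 4253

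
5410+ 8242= 13652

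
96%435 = 96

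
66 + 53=119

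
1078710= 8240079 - 7161369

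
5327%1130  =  807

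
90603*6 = 543618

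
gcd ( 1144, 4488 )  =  88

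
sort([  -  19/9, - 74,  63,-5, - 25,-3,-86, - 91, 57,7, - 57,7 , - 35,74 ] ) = [  -  91, - 86, - 74, -57, -35 ,-25,-5, - 3, - 19/9, 7,7,57, 63,  74 ]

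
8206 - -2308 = 10514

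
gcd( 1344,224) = 224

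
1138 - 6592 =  - 5454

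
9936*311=3090096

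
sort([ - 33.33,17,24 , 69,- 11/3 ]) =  [ - 33.33, - 11/3,17,24, 69 ] 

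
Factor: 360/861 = 2^3*3^1*5^1*7^( - 1)*41^( - 1) = 120/287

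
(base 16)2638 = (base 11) 7395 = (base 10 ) 9784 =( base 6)113144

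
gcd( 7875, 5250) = 2625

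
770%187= 22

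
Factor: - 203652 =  - 2^2 * 3^2*5657^1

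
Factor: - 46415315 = - 5^1*113^2*727^1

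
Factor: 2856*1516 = 4329696 = 2^5*3^1*7^1*17^1*379^1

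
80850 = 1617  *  50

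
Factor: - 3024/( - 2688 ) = 2^(-3 )*3^2 = 9/8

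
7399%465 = 424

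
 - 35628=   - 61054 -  - 25426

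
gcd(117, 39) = 39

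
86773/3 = 86773/3 = 28924.33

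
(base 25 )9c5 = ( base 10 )5930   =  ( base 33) 5en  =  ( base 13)2912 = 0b1011100101010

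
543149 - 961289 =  - 418140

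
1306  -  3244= - 1938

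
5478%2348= 782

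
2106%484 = 170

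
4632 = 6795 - 2163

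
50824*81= 4116744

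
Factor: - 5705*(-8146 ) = 46472930 = 2^1 * 5^1*7^1*163^1*4073^1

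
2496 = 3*832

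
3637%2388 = 1249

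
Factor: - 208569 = -3^1*37^1 * 1879^1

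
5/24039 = 5/24039 = 0.00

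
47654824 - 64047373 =-16392549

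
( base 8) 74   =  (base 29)22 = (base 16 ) 3C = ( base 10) 60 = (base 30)20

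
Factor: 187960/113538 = 2^2*3^( - 1)*5^1*37^1*149^( - 1) = 740/447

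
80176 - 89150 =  - 8974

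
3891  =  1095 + 2796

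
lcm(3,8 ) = 24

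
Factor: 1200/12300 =2^2 * 41^(-1) =4/41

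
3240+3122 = 6362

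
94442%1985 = 1147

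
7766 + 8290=16056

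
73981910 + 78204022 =152185932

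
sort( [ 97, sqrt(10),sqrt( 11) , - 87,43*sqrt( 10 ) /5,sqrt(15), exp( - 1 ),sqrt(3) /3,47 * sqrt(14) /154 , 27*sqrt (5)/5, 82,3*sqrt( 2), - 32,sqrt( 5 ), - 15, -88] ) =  [ - 88, - 87, - 32,-15,exp( -1) , sqrt(3) /3 , 47*sqrt(14) /154 , sqrt ( 5),  sqrt( 10), sqrt (11),sqrt(15),3 * sqrt( 2),27*sqrt( 5) /5,43*sqrt(10)/5, 82,97] 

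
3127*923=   2886221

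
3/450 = 1/150 = 0.01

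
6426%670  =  396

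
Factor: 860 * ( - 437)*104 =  - 39085280 = - 2^5*5^1 * 13^1 * 19^1 * 23^1*43^1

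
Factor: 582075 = 3^2*5^2 * 13^1 * 199^1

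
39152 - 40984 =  - 1832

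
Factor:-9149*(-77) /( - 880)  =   - 64043/80 = - 2^( - 4 )*5^( -1) *7^2*1307^1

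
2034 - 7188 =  - 5154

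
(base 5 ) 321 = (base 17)51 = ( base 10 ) 86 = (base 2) 1010110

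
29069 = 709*41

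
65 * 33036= 2147340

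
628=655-27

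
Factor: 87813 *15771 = 3^3 *7^1 * 11^1*751^1*887^1  =  1384898823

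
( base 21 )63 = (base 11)108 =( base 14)93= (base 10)129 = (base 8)201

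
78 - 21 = 57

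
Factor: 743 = 743^1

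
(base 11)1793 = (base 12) 13A0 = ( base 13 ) 1065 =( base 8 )4350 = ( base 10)2280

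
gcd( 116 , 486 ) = 2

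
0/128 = 0 = 0.00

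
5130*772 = 3960360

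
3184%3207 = 3184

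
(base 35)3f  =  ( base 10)120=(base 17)71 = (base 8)170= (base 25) 4k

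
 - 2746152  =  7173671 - 9919823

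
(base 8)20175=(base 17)1BD4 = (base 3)102102001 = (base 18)17C1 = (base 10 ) 8317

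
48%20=8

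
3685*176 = 648560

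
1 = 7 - 6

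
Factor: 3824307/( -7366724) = -2^( - 2)*3^3*139^1 *1019^1*1841681^( - 1 )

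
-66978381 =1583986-68562367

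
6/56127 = 2/18709 = 0.00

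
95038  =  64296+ 30742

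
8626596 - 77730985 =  - 69104389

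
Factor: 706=2^1*353^1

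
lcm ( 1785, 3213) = 16065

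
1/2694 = 1/2694 = 0.00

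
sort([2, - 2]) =[ - 2, 2] 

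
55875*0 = 0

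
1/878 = 1/878=0.00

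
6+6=12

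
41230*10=412300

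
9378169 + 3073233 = 12451402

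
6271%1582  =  1525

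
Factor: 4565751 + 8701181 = 13266932  =  2^2*7^1 *199^1*2381^1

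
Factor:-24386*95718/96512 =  - 2^( - 6)*3^1*7^1*13^( - 1)*29^( - 1) *43^1*53^1*  89^1*137^1  =  - 583544787/24128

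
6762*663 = 4483206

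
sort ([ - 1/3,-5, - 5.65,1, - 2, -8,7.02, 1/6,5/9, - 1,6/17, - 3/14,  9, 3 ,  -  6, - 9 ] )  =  [ - 9, - 8, - 6,- 5.65, - 5, - 2, - 1, - 1/3, - 3/14,1/6,6/17,5/9, 1 , 3, 7.02,  9]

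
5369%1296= 185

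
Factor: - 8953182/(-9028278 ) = 71057/71653  =  7^1*79^( - 1 )*907^( - 1)*10151^1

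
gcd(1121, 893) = 19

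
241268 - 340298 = -99030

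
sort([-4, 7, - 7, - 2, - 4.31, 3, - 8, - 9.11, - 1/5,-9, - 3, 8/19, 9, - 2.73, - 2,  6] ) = [ - 9.11, - 9,-8, - 7, - 4.31,- 4, - 3,-2.73, - 2, - 2, - 1/5, 8/19 , 3, 6,7,9]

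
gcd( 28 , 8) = 4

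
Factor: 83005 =5^1*13^1*1277^1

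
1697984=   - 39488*(-43 )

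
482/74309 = 482/74309 = 0.01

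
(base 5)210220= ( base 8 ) 15427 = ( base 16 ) 1b17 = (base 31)76m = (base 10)6935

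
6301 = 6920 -619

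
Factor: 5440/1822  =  2720/911  =  2^5*5^1*17^1*911^(-1) 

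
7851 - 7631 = 220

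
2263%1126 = 11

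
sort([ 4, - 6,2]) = [ - 6,2, 4] 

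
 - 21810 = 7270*( - 3)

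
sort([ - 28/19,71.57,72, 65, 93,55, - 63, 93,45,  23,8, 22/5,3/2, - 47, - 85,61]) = [-85, - 63, - 47, - 28/19, 3/2,22/5, 8,23, 45,  55,61,65, 71.57,72,93,93] 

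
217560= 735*296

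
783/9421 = 783/9421  =  0.08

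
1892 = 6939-5047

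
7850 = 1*7850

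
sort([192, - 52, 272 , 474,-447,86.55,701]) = [ - 447,- 52,86.55, 192,  272,474,  701 ] 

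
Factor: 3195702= 2^1 * 3^2*177539^1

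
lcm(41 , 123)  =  123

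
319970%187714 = 132256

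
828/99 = 92/11 = 8.36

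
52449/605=52449/605   =  86.69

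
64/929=64/929 = 0.07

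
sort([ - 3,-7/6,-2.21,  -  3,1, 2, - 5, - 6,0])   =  [ - 6, - 5,-3, - 3, - 2.21, - 7/6,0,1, 2]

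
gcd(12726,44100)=126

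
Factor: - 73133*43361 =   -  131^1*331^1*73133^1 = -3171120013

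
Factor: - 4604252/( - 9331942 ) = 2^1 * 1151063^1*4665971^( -1) = 2302126/4665971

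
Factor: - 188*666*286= - 2^4*3^2*11^1*13^1*37^1*47^1 = - 35809488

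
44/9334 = 22/4667=0.00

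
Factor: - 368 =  -2^4*23^1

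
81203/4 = 81203/4 =20300.75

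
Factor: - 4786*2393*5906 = -67640815588 =- 2^2*2393^2*2953^1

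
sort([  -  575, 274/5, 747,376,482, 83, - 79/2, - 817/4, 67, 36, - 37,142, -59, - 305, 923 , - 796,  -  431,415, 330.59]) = [-796, - 575,- 431, - 305,-817/4, - 59,-79/2, - 37, 36, 274/5, 67, 83, 142,330.59, 376, 415, 482, 747, 923]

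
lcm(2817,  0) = 0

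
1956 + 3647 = 5603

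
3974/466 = 8+123/233 = 8.53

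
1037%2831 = 1037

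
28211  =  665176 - 636965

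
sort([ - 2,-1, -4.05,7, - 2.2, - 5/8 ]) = [ - 4.05,-2.2,  -  2,-1, - 5/8,7 ]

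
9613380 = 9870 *974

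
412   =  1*412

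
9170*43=394310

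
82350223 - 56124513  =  26225710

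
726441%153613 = 111989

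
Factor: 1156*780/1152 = 2^( - 3 )*3^( - 1 )*5^1*13^1*17^2=18785/24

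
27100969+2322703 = 29423672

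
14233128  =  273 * 52136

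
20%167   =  20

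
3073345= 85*36157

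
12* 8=96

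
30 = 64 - 34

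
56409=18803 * 3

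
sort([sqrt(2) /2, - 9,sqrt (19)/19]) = [ - 9,sqrt(19 )/19, sqrt( 2 )/2]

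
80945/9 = 80945/9 = 8993.89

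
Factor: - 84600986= - 2^1*42300493^1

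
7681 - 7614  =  67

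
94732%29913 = 4993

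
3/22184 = 3/22184 = 0.00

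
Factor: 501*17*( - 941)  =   - 8014497 = -3^1*17^1 * 167^1*941^1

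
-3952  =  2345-6297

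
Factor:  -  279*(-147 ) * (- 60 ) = -2^2*3^4*5^1 * 7^2 * 31^1=- 2460780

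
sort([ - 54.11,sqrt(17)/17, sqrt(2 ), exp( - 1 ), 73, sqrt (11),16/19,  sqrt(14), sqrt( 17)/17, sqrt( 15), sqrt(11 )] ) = [ - 54.11,sqrt( 17 )/17,sqrt( 17 )/17 , exp(- 1),16/19, sqrt( 2),sqrt ( 11), sqrt (11),sqrt( 14 ),  sqrt(15 ) , 73]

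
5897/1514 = 5897/1514 = 3.89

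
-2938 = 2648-5586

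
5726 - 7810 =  - 2084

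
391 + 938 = 1329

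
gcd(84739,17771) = 1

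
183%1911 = 183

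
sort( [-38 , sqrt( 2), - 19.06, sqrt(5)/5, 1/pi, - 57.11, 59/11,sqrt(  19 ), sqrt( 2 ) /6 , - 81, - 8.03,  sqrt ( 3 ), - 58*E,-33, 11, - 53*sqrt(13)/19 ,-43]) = [ - 58*E,-81, - 57.11  , - 43, - 38 ,  -  33, - 19.06 , - 53*sqrt ( 13 )/19, - 8.03, sqrt(2 )/6, 1/pi, sqrt(5 )/5,  sqrt(2 ), sqrt(3 ), sqrt(19),59/11, 11] 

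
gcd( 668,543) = 1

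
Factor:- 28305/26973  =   - 85/81 = - 3^( - 4)*5^1 * 17^1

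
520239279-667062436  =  - 146823157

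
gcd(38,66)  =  2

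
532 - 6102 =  - 5570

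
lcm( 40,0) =0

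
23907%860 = 687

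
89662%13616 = 7966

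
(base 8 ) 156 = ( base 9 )132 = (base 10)110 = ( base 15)75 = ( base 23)4i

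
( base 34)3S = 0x82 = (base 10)130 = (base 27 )4M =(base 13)a0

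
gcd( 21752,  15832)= 8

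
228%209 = 19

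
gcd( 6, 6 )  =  6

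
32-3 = 29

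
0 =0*5649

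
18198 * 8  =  145584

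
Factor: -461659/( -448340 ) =2^ ( - 2) * 5^( - 1 )*11^1*29^( -1)*773^ ( - 1)*41969^1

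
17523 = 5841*3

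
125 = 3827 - 3702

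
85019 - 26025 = 58994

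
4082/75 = 4082/75 = 54.43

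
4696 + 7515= 12211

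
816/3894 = 136/649 = 0.21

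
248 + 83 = 331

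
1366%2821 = 1366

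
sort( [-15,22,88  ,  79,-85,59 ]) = [-85, - 15, 22,59, 79, 88 ] 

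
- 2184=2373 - 4557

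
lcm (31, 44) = 1364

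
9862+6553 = 16415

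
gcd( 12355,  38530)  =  5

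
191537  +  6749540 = 6941077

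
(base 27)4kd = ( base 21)7i4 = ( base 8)6615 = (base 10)3469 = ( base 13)176b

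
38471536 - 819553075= - 781081539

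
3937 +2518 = 6455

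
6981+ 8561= 15542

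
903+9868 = 10771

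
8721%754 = 427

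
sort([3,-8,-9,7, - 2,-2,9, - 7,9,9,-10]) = [-10, - 9,  -  8, - 7, - 2,-2,3,7 , 9,9,9]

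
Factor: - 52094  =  - 2^1*7^1*61^2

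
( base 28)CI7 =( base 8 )23277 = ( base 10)9919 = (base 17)2058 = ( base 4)2122333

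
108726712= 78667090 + 30059622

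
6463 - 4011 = 2452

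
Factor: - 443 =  - 443^1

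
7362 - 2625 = 4737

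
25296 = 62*408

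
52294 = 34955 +17339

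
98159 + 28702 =126861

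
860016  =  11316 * 76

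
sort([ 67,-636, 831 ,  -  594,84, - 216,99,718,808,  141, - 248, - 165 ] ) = [ - 636, - 594, - 248, - 216, - 165, 67, 84,99,141,718,808,831]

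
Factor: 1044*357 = 2^2* 3^3*7^1*17^1*29^1 = 372708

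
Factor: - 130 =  - 2^1*5^1*13^1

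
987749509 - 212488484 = 775261025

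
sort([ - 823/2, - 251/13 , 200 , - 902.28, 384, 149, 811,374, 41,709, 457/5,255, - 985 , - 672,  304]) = [ - 985,- 902.28, - 672, - 823/2, - 251/13 , 41,457/5,149,200 , 255, 304, 374 , 384,709,811 ]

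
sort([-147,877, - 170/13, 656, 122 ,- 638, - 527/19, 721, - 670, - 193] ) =[ - 670 , - 638, - 193, - 147,- 527/19,-170/13, 122 , 656, 721,  877] 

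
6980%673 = 250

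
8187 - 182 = 8005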